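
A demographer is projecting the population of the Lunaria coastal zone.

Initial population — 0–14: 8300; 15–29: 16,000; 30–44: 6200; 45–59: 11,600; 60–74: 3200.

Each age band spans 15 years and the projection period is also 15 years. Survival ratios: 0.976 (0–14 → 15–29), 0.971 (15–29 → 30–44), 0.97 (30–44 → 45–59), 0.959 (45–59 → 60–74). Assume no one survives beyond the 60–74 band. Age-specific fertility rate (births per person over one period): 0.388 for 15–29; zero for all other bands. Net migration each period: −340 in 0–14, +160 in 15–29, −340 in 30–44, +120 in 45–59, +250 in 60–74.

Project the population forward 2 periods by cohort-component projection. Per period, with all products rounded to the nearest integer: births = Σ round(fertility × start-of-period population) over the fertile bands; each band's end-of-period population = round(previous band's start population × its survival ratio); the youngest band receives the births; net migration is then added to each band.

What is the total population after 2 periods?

37426

— Period 1 —
Births: 16000 × 0.388 = 6208
15–29: 8300 × 0.976 = 8101
30–44: 16000 × 0.971 = 15536
45–59: 6200 × 0.97 = 6014
60–74: 11600 × 0.959 = 11124
Net migration: 0–14 − 340 → 5868; 15–29 + 160 → 8261; 30–44 − 340 → 15196; 45–59 + 120 → 6134; 60–74 + 250 → 11374
End of period: [5868, 8261, 15196, 6134, 11374]
— Period 2 —
Births: 8261 × 0.388 = 3205
15–29: 5868 × 0.976 = 5727
30–44: 8261 × 0.971 = 8021
45–59: 15196 × 0.97 = 14740
60–74: 6134 × 0.959 = 5883
Net migration: 0–14 − 340 → 2865; 15–29 + 160 → 5887; 30–44 − 340 → 7681; 45–59 + 120 → 14860; 60–74 + 250 → 6133
End of period: [2865, 5887, 7681, 14860, 6133]
Total after period 2: 2865 + 5887 + 7681 + 14860 + 6133 = 37426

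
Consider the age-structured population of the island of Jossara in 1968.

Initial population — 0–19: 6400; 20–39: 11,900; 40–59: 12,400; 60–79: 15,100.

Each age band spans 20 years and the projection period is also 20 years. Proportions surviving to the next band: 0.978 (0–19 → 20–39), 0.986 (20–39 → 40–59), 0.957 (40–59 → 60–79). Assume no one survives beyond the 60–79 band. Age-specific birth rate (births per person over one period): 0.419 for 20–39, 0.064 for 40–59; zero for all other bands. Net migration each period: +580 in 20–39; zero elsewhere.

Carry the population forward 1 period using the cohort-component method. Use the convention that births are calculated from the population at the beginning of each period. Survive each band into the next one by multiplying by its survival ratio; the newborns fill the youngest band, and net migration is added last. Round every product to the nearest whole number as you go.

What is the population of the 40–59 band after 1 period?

11733

— Period 1 —
Births: 11900 * 0.419 = 4986  |  12400 * 0.064 = 794 — total 5780
20–39: 6400 * 0.978 = 6259
40–59: 11900 * 0.986 = 11733
60–79: 12400 * 0.957 = 11867
Net migration: 20–39 + 580 → 6839
→ [5780, 6839, 11733, 11867]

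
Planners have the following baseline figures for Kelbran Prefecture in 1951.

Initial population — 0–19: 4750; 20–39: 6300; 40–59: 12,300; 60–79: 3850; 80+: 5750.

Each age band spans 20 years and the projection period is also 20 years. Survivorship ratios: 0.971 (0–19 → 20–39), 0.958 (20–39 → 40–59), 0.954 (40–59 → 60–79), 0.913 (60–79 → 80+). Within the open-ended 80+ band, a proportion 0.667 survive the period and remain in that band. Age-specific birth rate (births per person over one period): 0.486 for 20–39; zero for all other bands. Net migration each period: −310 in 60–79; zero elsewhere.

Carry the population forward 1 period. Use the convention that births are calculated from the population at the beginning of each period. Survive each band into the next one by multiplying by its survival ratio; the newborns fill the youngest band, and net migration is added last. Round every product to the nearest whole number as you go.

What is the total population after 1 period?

[period 1]
Births: 6300 × 0.486 = 3062
20–39: 4750 × 0.971 = 4612
40–59: 6300 × 0.958 = 6035
60–79: 12300 × 0.954 = 11734
80+: 3850 × 0.913 + 5750 × 0.667 = 3515 + 3835 = 7350
Net migration: 60–79 − 310 → 11424
→ [3062, 4612, 6035, 11424, 7350]
Total after period 1: 3062 + 4612 + 6035 + 11424 + 7350 = 32483

32483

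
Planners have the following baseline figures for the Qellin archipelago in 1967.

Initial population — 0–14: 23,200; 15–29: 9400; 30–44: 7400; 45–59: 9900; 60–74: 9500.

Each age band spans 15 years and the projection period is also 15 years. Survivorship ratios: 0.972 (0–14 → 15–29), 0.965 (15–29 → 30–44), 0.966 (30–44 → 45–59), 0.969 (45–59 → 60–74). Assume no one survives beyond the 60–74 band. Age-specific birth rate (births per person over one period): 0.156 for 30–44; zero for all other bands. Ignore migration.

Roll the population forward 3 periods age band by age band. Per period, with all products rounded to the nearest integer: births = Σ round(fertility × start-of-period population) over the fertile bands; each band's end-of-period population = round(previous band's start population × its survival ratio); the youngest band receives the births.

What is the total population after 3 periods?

Period 1:
Births: 7400 × 0.156 = 1154
15–29: 23200 × 0.972 = 22550
30–44: 9400 × 0.965 = 9071
45–59: 7400 × 0.966 = 7148
60–74: 9900 × 0.969 = 9593
→ [1154, 22550, 9071, 7148, 9593]
Period 2:
Births: 9071 × 0.156 = 1415
15–29: 1154 × 0.972 = 1122
30–44: 22550 × 0.965 = 21761
45–59: 9071 × 0.966 = 8763
60–74: 7148 × 0.969 = 6926
→ [1415, 1122, 21761, 8763, 6926]
Period 3:
Births: 21761 × 0.156 = 3395
15–29: 1415 × 0.972 = 1375
30–44: 1122 × 0.965 = 1083
45–59: 21761 × 0.966 = 21021
60–74: 8763 × 0.969 = 8491
→ [3395, 1375, 1083, 21021, 8491]
Total after period 3: 3395 + 1375 + 1083 + 21021 + 8491 = 35365

35365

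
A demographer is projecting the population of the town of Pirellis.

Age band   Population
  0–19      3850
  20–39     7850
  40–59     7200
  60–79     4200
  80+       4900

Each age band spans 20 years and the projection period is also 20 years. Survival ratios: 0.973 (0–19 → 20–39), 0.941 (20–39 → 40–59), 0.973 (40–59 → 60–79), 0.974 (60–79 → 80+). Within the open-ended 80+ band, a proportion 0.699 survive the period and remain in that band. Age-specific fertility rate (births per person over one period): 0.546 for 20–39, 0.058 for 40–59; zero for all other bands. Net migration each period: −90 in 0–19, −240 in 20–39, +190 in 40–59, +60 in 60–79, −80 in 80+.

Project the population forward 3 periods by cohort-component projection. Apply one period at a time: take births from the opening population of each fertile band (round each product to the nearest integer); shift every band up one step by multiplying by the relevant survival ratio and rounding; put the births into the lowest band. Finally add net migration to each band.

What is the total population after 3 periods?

(Groups numbered youngest = 1 to oldest = 5.)
Period 1.
Births: 7850 × 0.546 = 4286  |  7200 × 0.058 = 418 ⇒ total 4704
Group 2: 3850 × 0.973 = 3746
Group 3: 7850 × 0.941 = 7387
Group 4: 7200 × 0.973 = 7006
Group 5: 4200 × 0.974 + 4900 × 0.699 = 4091 + 3425 = 7516
Net migration: Group 1 − 90 → 4614; Group 2 − 240 → 3506; Group 3 + 190 → 7577; Group 4 + 60 → 7066; Group 5 − 80 → 7436
Giving 4614 / 3506 / 7577 / 7066 / 7436.
Period 2.
Births: 3506 × 0.546 = 1914  |  7577 × 0.058 = 439 ⇒ total 2353
Group 2: 4614 × 0.973 = 4489
Group 3: 3506 × 0.941 = 3299
Group 4: 7577 × 0.973 = 7372
Group 5: 7066 × 0.974 + 7436 × 0.699 = 6882 + 5198 = 12080
Net migration: Group 1 − 90 → 2263; Group 2 − 240 → 4249; Group 3 + 190 → 3489; Group 4 + 60 → 7432; Group 5 − 80 → 12000
Giving 2263 / 4249 / 3489 / 7432 / 12000.
Period 3.
Births: 4249 × 0.546 = 2320  |  3489 × 0.058 = 202 ⇒ total 2522
Group 2: 2263 × 0.973 = 2202
Group 3: 4249 × 0.941 = 3998
Group 4: 3489 × 0.973 = 3395
Group 5: 7432 × 0.974 + 12000 × 0.699 = 7239 + 8388 = 15627
Net migration: Group 1 − 90 → 2432; Group 2 − 240 → 1962; Group 3 + 190 → 4188; Group 4 + 60 → 3455; Group 5 − 80 → 15547
Giving 2432 / 1962 / 4188 / 3455 / 15547.
Total after period 3: 2432 + 1962 + 4188 + 3455 + 15547 = 27584

27584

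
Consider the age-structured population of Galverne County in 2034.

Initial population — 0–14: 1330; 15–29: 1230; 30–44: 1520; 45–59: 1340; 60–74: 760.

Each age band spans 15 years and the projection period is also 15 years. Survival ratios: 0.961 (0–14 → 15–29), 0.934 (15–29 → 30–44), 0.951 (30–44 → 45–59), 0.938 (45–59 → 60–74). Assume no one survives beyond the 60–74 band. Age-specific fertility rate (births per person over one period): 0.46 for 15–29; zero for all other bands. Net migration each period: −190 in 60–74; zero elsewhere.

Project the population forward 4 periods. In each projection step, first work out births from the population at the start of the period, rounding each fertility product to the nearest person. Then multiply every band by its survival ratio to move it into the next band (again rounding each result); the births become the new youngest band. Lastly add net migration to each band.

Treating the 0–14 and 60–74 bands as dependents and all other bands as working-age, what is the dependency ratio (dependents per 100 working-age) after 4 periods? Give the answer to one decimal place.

Numbering the groups 1..5 from youngest to oldest:
[period 1]
Births: 1230 × 0.46 = 566
Group 2: 1330 × 0.961 = 1278
Group 3: 1230 × 0.934 = 1149
Group 4: 1520 × 0.951 = 1446
Group 5: 1340 × 0.938 = 1257
Net migration: Group 5 − 190 → 1067
End of period: [566, 1278, 1149, 1446, 1067]
[period 2]
Births: 1278 × 0.46 = 588
Group 2: 566 × 0.961 = 544
Group 3: 1278 × 0.934 = 1194
Group 4: 1149 × 0.951 = 1093
Group 5: 1446 × 0.938 = 1356
Net migration: Group 5 − 190 → 1166
End of period: [588, 544, 1194, 1093, 1166]
[period 3]
Births: 544 × 0.46 = 250
Group 2: 588 × 0.961 = 565
Group 3: 544 × 0.934 = 508
Group 4: 1194 × 0.951 = 1135
Group 5: 1093 × 0.938 = 1025
Net migration: Group 5 − 190 → 835
End of period: [250, 565, 508, 1135, 835]
[period 4]
Births: 565 × 0.46 = 260
Group 2: 250 × 0.961 = 240
Group 3: 565 × 0.934 = 528
Group 4: 508 × 0.951 = 483
Group 5: 1135 × 0.938 = 1065
Net migration: Group 5 − 190 → 875
End of period: [260, 240, 528, 483, 875]
Dependents (band 0–14 + band 60–74) = 260 + 875 = 1135; working-age = 1251; ratio = 1135/1251 × 100 = 90.7

90.7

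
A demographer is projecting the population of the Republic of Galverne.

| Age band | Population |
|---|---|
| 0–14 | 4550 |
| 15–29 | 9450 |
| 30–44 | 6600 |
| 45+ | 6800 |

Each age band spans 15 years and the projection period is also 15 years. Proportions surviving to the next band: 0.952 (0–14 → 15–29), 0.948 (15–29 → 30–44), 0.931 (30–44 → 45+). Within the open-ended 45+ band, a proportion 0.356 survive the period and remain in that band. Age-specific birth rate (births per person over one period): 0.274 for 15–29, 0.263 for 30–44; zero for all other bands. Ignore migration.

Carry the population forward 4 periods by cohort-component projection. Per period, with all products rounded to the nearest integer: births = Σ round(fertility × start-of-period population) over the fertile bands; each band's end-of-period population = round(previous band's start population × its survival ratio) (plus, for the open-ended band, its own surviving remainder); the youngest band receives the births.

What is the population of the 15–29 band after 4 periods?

After projecting period 1:
Births: 9450 × 0.274 = 2589  |  6600 × 0.263 = 1736 → total 4325
15–29: 4550 × 0.952 = 4332
30–44: 9450 × 0.948 = 8959
45+: 6600 × 0.931 + 6800 × 0.356 = 6145 + 2421 = 8566
Giving 4325 / 4332 / 8959 / 8566.
After projecting period 2:
Births: 4332 × 0.274 = 1187  |  8959 × 0.263 = 2356 → total 3543
15–29: 4325 × 0.952 = 4117
30–44: 4332 × 0.948 = 4107
45+: 8959 × 0.931 + 8566 × 0.356 = 8341 + 3049 = 11390
Giving 3543 / 4117 / 4107 / 11390.
After projecting period 3:
Births: 4117 × 0.274 = 1128  |  4107 × 0.263 = 1080 → total 2208
15–29: 3543 × 0.952 = 3373
30–44: 4117 × 0.948 = 3903
45+: 4107 × 0.931 + 11390 × 0.356 = 3824 + 4055 = 7879
Giving 2208 / 3373 / 3903 / 7879.
After projecting period 4:
Births: 3373 × 0.274 = 924  |  3903 × 0.263 = 1026 → total 1950
15–29: 2208 × 0.952 = 2102
30–44: 3373 × 0.948 = 3198
45+: 3903 × 0.931 + 7879 × 0.356 = 3634 + 2805 = 6439
Giving 1950 / 2102 / 3198 / 6439.

2102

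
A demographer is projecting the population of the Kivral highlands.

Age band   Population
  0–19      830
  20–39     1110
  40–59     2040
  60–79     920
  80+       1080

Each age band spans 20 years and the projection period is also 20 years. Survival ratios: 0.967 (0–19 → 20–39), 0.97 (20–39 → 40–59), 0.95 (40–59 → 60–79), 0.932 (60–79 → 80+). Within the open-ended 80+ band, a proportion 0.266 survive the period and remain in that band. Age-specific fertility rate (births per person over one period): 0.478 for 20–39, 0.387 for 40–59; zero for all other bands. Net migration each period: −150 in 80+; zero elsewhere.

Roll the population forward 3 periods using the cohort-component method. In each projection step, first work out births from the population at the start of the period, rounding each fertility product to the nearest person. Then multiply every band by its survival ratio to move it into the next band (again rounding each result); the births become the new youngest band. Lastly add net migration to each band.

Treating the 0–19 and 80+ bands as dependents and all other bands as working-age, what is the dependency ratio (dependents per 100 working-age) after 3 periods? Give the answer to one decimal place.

Period 1:
Births: 1110 * 0.478 = 531, 2040 * 0.387 = 789 → total 1320
20–39: 830 * 0.967 = 803
40–59: 1110 * 0.97 = 1077
60–79: 2040 * 0.95 = 1938
80+: 920 * 0.932 + 1080 * 0.266 = 857 + 287 = 1144
Net migration: 80+ − 150 → 994
Giving 1320 / 803 / 1077 / 1938 / 994.
Period 2:
Births: 803 * 0.478 = 384, 1077 * 0.387 = 417 → total 801
20–39: 1320 * 0.967 = 1276
40–59: 803 * 0.97 = 779
60–79: 1077 * 0.95 = 1023
80+: 1938 * 0.932 + 994 * 0.266 = 1806 + 264 = 2070
Net migration: 80+ − 150 → 1920
Giving 801 / 1276 / 779 / 1023 / 1920.
Period 3:
Births: 1276 * 0.478 = 610, 779 * 0.387 = 301 → total 911
20–39: 801 * 0.967 = 775
40–59: 1276 * 0.97 = 1238
60–79: 779 * 0.95 = 740
80+: 1023 * 0.932 + 1920 * 0.266 = 953 + 511 = 1464
Net migration: 80+ − 150 → 1314
Giving 911 / 775 / 1238 / 740 / 1314.
Dependents (band 0–19 + band 80+) = 911 + 1314 = 2225; working-age = 2753; ratio = 2225/2753 × 100 = 80.8

80.8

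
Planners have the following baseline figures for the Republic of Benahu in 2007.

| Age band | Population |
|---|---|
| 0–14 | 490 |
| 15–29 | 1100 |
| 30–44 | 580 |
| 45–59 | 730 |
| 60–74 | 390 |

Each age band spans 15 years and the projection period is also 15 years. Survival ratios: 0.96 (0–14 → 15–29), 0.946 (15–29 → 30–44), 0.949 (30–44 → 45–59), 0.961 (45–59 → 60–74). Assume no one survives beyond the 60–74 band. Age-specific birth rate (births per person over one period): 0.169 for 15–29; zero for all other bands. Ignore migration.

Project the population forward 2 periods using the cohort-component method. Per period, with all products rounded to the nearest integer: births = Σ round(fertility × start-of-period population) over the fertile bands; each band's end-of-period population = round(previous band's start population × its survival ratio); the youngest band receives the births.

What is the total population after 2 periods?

— Period 1 —
Births: 1100 * 0.169 = 186
15–29: 490 * 0.96 = 470
30–44: 1100 * 0.946 = 1041
45–59: 580 * 0.949 = 550
60–74: 730 * 0.961 = 702
Population now: 0–14=186, 15–29=470, 30–44=1041, 45–59=550, 60–74=702
— Period 2 —
Births: 470 * 0.169 = 79
15–29: 186 * 0.96 = 179
30–44: 470 * 0.946 = 445
45–59: 1041 * 0.949 = 988
60–74: 550 * 0.961 = 529
Population now: 0–14=79, 15–29=179, 30–44=445, 45–59=988, 60–74=529
Total after period 2: 79 + 179 + 445 + 988 + 529 = 2220

2220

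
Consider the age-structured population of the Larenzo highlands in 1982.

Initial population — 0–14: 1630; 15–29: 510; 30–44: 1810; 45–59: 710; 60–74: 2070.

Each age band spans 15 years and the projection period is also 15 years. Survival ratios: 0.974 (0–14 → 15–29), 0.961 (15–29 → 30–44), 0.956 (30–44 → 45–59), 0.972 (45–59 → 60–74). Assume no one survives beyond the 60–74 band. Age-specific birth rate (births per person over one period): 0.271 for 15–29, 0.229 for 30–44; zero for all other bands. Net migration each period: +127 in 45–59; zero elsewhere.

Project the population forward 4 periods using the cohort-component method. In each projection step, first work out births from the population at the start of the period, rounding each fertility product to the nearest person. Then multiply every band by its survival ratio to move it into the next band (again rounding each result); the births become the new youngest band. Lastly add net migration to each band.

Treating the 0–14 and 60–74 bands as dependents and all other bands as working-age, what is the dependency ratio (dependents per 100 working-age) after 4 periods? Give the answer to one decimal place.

Let band 1 be 0–14 through band 5 = 60–74.
[period 1]
Births: 510 × 0.271 = 138  |  1810 × 0.229 = 414 — total 552
Band 2: 1630 × 0.974 = 1588
Band 3: 510 × 0.961 = 490
Band 4: 1810 × 0.956 = 1730
Band 5: 710 × 0.972 = 690
Net migration: Band 4 + 127 → 1857
Population now: 0–14=552, 15–29=1588, 30–44=490, 45–59=1857, 60–74=690
[period 2]
Births: 1588 × 0.271 = 430  |  490 × 0.229 = 112 — total 542
Band 2: 552 × 0.974 = 538
Band 3: 1588 × 0.961 = 1526
Band 4: 490 × 0.956 = 468
Band 5: 1857 × 0.972 = 1805
Net migration: Band 4 + 127 → 595
Population now: 0–14=542, 15–29=538, 30–44=1526, 45–59=595, 60–74=1805
[period 3]
Births: 538 × 0.271 = 146  |  1526 × 0.229 = 349 — total 495
Band 2: 542 × 0.974 = 528
Band 3: 538 × 0.961 = 517
Band 4: 1526 × 0.956 = 1459
Band 5: 595 × 0.972 = 578
Net migration: Band 4 + 127 → 1586
Population now: 0–14=495, 15–29=528, 30–44=517, 45–59=1586, 60–74=578
[period 4]
Births: 528 × 0.271 = 143  |  517 × 0.229 = 118 — total 261
Band 2: 495 × 0.974 = 482
Band 3: 528 × 0.961 = 507
Band 4: 517 × 0.956 = 494
Band 5: 1586 × 0.972 = 1542
Net migration: Band 4 + 127 → 621
Population now: 0–14=261, 15–29=482, 30–44=507, 45–59=621, 60–74=1542
Dependents (band 0–14 + band 60–74) = 261 + 1542 = 1803; working-age = 1610; ratio = 1803/1610 × 100 = 112.0

112.0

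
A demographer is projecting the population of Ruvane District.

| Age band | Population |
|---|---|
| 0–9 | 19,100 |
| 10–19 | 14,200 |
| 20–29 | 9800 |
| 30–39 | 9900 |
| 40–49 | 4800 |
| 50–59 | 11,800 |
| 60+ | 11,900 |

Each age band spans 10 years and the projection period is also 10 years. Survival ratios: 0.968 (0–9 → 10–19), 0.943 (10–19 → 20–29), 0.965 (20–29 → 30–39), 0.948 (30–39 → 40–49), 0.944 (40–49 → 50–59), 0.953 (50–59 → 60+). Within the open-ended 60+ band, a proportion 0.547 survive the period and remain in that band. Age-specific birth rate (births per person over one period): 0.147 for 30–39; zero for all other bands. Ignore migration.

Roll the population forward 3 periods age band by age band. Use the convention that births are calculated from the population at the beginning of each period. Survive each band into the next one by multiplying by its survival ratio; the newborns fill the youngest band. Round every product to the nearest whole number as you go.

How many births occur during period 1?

1455

(Groups numbered youngest = 1 to oldest = 7.)
Period 1:
Births: 9900 * 0.147 = 1455
Group 2: 19100 * 0.968 = 18489
Group 3: 14200 * 0.943 = 13391
Group 4: 9800 * 0.965 = 9457
Group 5: 9900 * 0.948 = 9385
Group 6: 4800 * 0.944 = 4531
Group 7: 11800 * 0.953 + 11900 * 0.547 = 11245 + 6509 = 17754
Population now: 0–9=1455, 10–19=18489, 20–29=13391, 30–39=9457, 40–49=9385, 50–59=4531, 60+=17754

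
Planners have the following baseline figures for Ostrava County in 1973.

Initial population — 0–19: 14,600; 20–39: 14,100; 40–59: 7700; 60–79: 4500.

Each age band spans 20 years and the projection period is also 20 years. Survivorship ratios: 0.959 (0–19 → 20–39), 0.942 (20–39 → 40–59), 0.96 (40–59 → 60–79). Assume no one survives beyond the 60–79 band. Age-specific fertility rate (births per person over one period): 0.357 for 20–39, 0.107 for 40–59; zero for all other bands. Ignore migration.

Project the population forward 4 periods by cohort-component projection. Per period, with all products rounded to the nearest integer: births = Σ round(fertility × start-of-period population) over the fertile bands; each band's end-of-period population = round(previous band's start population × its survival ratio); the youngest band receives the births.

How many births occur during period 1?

After projecting period 1:
Births: 14100 × 0.357 = 5034 ; 7700 × 0.107 = 824 → 5858
20–39: 14600 × 0.959 = 14001
40–59: 14100 × 0.942 = 13282
60–79: 7700 × 0.96 = 7392
End of period: [5858, 14001, 13282, 7392]

5858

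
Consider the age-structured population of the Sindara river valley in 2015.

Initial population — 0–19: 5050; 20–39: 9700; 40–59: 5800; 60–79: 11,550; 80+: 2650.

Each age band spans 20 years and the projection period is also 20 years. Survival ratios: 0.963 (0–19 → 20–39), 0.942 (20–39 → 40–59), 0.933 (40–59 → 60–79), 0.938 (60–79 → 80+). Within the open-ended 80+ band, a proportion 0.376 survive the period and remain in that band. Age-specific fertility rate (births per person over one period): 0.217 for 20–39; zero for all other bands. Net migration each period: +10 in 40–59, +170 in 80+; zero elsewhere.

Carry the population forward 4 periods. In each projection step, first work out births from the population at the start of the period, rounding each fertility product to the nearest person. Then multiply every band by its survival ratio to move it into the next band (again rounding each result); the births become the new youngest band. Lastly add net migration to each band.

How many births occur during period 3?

(Bands numbered youngest = 1 to oldest = 5.)
Period 1:
Births: 9700 * 0.217 = 2105
Band 2: 5050 * 0.963 = 4863
Band 3: 9700 * 0.942 = 9137
Band 4: 5800 * 0.933 = 5411
Band 5: 11550 * 0.938 + 2650 * 0.376 = 10834 + 996 = 11830
Net migration: Band 3 + 10 → 9147; Band 5 + 170 → 12000
End of period: [2105, 4863, 9147, 5411, 12000]
Period 2:
Births: 4863 * 0.217 = 1055
Band 2: 2105 * 0.963 = 2027
Band 3: 4863 * 0.942 = 4581
Band 4: 9147 * 0.933 = 8534
Band 5: 5411 * 0.938 + 12000 * 0.376 = 5076 + 4512 = 9588
Net migration: Band 3 + 10 → 4591; Band 5 + 170 → 9758
End of period: [1055, 2027, 4591, 8534, 9758]
Period 3:
Births: 2027 * 0.217 = 440
Band 2: 1055 * 0.963 = 1016
Band 3: 2027 * 0.942 = 1909
Band 4: 4591 * 0.933 = 4283
Band 5: 8534 * 0.938 + 9758 * 0.376 = 8005 + 3669 = 11674
Net migration: Band 3 + 10 → 1919; Band 5 + 170 → 11844
End of period: [440, 1016, 1919, 4283, 11844]

440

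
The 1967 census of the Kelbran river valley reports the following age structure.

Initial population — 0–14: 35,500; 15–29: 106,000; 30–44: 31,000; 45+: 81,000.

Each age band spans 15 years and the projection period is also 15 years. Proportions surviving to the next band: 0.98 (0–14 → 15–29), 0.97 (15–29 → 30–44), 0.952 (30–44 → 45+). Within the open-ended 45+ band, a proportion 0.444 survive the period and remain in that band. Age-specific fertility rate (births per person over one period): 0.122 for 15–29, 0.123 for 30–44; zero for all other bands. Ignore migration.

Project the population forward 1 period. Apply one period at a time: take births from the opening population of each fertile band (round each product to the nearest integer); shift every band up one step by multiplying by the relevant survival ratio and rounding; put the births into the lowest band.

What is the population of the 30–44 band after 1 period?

102820

— Period 1 —
Births: 106000 × 0.122 = 12932, 31000 × 0.123 = 3813 ⇒ total 16745
15–29: 35500 × 0.98 = 34790
30–44: 106000 × 0.97 = 102820
45+: 31000 × 0.952 + 81000 × 0.444 = 29512 + 35964 = 65476
Population now: 0–14=16745, 15–29=34790, 30–44=102820, 45+=65476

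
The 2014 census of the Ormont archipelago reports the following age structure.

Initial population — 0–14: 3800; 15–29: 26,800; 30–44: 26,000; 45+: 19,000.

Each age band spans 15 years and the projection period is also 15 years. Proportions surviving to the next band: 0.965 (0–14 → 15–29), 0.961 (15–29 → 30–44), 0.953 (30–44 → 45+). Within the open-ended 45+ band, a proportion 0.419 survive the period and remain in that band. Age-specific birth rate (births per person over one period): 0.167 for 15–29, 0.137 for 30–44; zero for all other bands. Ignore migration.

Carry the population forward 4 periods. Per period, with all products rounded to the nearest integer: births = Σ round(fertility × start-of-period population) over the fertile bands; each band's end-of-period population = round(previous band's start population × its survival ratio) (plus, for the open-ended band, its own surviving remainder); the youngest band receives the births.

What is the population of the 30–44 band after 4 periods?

3839

Period 1:
Births: 26800 * 0.167 = 4476, 26000 * 0.137 = 3562 → total 8038
15–29: 3800 * 0.965 = 3667
30–44: 26800 * 0.961 = 25755
45+: 26000 * 0.953 + 19000 * 0.419 = 24778 + 7961 = 32739
Giving 8038 / 3667 / 25755 / 32739.
Period 2:
Births: 3667 * 0.167 = 612, 25755 * 0.137 = 3528 → total 4140
15–29: 8038 * 0.965 = 7757
30–44: 3667 * 0.961 = 3524
45+: 25755 * 0.953 + 32739 * 0.419 = 24545 + 13718 = 38263
Giving 4140 / 7757 / 3524 / 38263.
Period 3:
Births: 7757 * 0.167 = 1295, 3524 * 0.137 = 483 → total 1778
15–29: 4140 * 0.965 = 3995
30–44: 7757 * 0.961 = 7454
45+: 3524 * 0.953 + 38263 * 0.419 = 3358 + 16032 = 19390
Giving 1778 / 3995 / 7454 / 19390.
Period 4:
Births: 3995 * 0.167 = 667, 7454 * 0.137 = 1021 → total 1688
15–29: 1778 * 0.965 = 1716
30–44: 3995 * 0.961 = 3839
45+: 7454 * 0.953 + 19390 * 0.419 = 7104 + 8124 = 15228
Giving 1688 / 1716 / 3839 / 15228.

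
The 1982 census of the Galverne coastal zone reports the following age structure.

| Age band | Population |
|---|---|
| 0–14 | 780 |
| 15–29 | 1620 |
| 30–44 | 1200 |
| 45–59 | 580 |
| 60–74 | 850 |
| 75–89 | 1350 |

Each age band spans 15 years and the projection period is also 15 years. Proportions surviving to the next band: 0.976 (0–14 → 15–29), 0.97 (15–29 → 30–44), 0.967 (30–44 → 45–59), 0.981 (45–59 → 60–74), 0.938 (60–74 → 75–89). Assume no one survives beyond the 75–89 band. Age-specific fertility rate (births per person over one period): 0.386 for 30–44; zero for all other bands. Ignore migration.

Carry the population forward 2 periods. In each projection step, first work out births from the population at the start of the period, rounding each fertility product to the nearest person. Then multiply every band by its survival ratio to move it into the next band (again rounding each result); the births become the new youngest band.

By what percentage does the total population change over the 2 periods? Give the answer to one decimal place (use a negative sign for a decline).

-21.8

[period 1]
Births: 1200 × 0.386 = 463
15–29: 780 × 0.976 = 761
30–44: 1620 × 0.97 = 1571
45–59: 1200 × 0.967 = 1160
60–74: 580 × 0.981 = 569
75–89: 850 × 0.938 = 797
Population now: 0–14=463, 15–29=761, 30–44=1571, 45–59=1160, 60–74=569, 75–89=797
[period 2]
Births: 1571 × 0.386 = 606
15–29: 463 × 0.976 = 452
30–44: 761 × 0.97 = 738
45–59: 1571 × 0.967 = 1519
60–74: 1160 × 0.981 = 1138
75–89: 569 × 0.938 = 534
Population now: 0–14=606, 15–29=452, 30–44=738, 45–59=1519, 60–74=1138, 75–89=534
Total: 6380 → 4987; change = -1393; percentage change = -21.8%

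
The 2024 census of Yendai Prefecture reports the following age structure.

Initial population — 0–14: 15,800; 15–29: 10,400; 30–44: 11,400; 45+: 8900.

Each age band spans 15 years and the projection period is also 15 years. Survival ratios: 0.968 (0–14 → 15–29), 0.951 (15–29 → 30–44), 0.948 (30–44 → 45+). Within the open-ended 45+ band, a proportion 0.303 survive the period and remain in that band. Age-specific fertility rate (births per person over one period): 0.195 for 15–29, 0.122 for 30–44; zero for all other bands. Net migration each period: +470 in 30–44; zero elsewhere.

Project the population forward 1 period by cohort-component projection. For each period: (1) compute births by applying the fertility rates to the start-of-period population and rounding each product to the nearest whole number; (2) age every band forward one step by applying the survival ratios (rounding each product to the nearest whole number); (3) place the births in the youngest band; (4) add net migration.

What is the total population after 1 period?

— Period 1 —
Births: 10400 * 0.195 = 2028 ; 11400 * 0.122 = 1391 ⇒ total 3419
15–29: 15800 * 0.968 = 15294
30–44: 10400 * 0.951 = 9890
45+: 11400 * 0.948 + 8900 * 0.303 = 10807 + 2697 = 13504
Net migration: 30–44 + 470 → 10360
→ [3419, 15294, 10360, 13504]
Total after period 1: 3419 + 15294 + 10360 + 13504 = 42577

42577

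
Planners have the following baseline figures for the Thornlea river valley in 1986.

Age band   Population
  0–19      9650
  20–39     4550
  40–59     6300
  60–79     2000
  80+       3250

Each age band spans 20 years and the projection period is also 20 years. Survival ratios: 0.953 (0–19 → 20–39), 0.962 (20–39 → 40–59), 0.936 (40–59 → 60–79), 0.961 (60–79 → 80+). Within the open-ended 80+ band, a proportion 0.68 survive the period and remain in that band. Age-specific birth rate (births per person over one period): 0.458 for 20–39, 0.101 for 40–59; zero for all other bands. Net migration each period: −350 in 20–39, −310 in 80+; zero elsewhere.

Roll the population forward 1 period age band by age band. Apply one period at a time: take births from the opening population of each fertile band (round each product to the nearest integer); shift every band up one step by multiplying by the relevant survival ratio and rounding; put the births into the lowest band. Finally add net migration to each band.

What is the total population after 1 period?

Numbering the groups 1..5 from youngest to oldest:
After projecting period 1:
Births: 4550 * 0.458 = 2084 ; 6300 * 0.101 = 636 → 2720
Group 2: 9650 * 0.953 = 9196
Group 3: 4550 * 0.962 = 4377
Group 4: 6300 * 0.936 = 5897
Group 5: 2000 * 0.961 + 3250 * 0.68 = 1922 + 2210 = 4132
Net migration: Group 2 − 350 → 8846; Group 5 − 310 → 3822
End of period: [2720, 8846, 4377, 5897, 3822]
Total after period 1: 2720 + 8846 + 4377 + 5897 + 3822 = 25662

25662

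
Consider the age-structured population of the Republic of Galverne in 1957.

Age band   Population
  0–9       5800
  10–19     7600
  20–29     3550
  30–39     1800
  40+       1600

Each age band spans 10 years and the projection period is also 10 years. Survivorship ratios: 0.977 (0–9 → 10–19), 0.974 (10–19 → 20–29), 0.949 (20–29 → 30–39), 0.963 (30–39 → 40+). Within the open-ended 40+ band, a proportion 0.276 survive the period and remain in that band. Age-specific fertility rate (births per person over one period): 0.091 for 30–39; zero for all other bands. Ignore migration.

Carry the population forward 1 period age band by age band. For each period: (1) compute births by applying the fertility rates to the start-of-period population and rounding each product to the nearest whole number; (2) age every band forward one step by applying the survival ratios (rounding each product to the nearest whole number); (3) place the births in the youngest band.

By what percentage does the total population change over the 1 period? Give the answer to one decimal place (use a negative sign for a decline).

-7.7

Numbering the groups 1..5 from youngest to oldest:
Period 1.
Births: 1800 × 0.091 = 164
Group 2: 5800 × 0.977 = 5667
Group 3: 7600 × 0.974 = 7402
Group 4: 3550 × 0.949 = 3369
Group 5: 1800 × 0.963 + 1600 × 0.276 = 1733 + 442 = 2175
End of period: [164, 5667, 7402, 3369, 2175]
Total: 20350 → 18777; change = -1573; percentage change = -7.7%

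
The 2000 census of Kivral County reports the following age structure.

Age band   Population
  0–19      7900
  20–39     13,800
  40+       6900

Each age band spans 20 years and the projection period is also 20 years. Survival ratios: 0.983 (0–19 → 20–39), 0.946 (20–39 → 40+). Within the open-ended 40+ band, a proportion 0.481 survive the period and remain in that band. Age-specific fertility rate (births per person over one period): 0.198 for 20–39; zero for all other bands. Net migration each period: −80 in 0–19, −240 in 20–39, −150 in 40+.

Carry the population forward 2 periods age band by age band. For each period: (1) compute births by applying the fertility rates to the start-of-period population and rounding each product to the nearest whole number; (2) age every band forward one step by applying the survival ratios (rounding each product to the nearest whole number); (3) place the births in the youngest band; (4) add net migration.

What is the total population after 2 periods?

Let band 1 be 0–19 through band 3 = 40+.
Period 1.
Births: 13800 × 0.198 = 2732
Band 2: 7900 × 0.983 = 7766
Band 3: 13800 × 0.946 + 6900 × 0.481 = 13055 + 3319 = 16374
Net migration: Band 1 − 80 → 2652; Band 2 − 240 → 7526; Band 3 − 150 → 16224
Population now: 0–19=2652, 20–39=7526, 40+=16224
Period 2.
Births: 7526 × 0.198 = 1490
Band 2: 2652 × 0.983 = 2607
Band 3: 7526 × 0.946 + 16224 × 0.481 = 7120 + 7804 = 14924
Net migration: Band 1 − 80 → 1410; Band 2 − 240 → 2367; Band 3 − 150 → 14774
Population now: 0–19=1410, 20–39=2367, 40+=14774
Total after period 2: 1410 + 2367 + 14774 = 18551

18551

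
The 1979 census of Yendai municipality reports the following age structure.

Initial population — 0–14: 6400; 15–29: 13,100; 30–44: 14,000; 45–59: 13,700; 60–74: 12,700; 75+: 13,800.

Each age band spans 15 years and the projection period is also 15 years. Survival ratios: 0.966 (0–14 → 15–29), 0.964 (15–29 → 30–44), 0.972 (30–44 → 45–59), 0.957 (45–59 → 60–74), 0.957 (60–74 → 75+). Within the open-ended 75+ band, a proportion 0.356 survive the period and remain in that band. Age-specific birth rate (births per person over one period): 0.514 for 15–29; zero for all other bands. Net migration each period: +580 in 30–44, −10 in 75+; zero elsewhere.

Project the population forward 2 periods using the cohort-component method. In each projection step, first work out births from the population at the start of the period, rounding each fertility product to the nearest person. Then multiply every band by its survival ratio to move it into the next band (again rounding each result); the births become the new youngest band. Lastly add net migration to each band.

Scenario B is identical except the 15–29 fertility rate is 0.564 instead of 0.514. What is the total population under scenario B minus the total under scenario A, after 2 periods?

Period 1.
Births: 13100 × 0.514 = 6733
15–29: 6400 × 0.966 = 6182
30–44: 13100 × 0.964 = 12628
45–59: 14000 × 0.972 = 13608
60–74: 13700 × 0.957 = 13111
75+: 12700 × 0.957 + 13800 × 0.356 = 12154 + 4913 = 17067
Net migration: 30–44 + 580 → 13208; 75+ − 10 → 17057
Population now: 0–14=6733, 15–29=6182, 30–44=13208, 45–59=13608, 60–74=13111, 75+=17057
Period 2.
Births: 6182 × 0.514 = 3178
15–29: 6733 × 0.966 = 6504
30–44: 6182 × 0.964 = 5959
45–59: 13208 × 0.972 = 12838
60–74: 13608 × 0.957 = 13023
75+: 13111 × 0.957 + 17057 × 0.356 = 12547 + 6072 = 18619
Net migration: 30–44 + 580 → 6539; 75+ − 10 → 18609
Population now: 0–14=3178, 15–29=6504, 30–44=6539, 45–59=12838, 60–74=13023, 75+=18609
Scenario A total after 2 periods: 60691
Scenario B projection —
Period 1.
Births: 13100 × 0.564 = 7388
15–29: 6400 × 0.966 = 6182
30–44: 13100 × 0.964 = 12628
45–59: 14000 × 0.972 = 13608
60–74: 13700 × 0.957 = 13111
75+: 12700 × 0.957 + 13800 × 0.356 = 12154 + 4913 = 17067
Net migration: 30–44 + 580 → 13208; 75+ − 10 → 17057
Population now: 0–14=7388, 15–29=6182, 30–44=13208, 45–59=13608, 60–74=13111, 75+=17057
Period 2.
Births: 6182 × 0.564 = 3487
15–29: 7388 × 0.966 = 7137
30–44: 6182 × 0.964 = 5959
45–59: 13208 × 0.972 = 12838
60–74: 13608 × 0.957 = 13023
75+: 13111 × 0.957 + 17057 × 0.356 = 12547 + 6072 = 18619
Net migration: 30–44 + 580 → 6539; 75+ − 10 → 18609
Population now: 0–14=3487, 15–29=7137, 30–44=6539, 45–59=12838, 60–74=13023, 75+=18609
Scenario B total after 2 periods: 61633
Difference B − A = 61633 − 60691 = 942

942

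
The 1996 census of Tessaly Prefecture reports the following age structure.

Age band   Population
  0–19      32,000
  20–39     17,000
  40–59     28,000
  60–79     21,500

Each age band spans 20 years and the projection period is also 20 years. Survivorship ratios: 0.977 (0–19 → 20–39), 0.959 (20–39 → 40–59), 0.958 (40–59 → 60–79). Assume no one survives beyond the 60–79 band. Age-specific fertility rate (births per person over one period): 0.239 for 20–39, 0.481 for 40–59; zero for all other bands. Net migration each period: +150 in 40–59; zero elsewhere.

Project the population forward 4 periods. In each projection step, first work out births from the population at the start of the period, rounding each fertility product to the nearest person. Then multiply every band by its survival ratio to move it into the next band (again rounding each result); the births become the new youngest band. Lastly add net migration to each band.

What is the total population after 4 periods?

60171

[period 1]
Births: 17000 × 0.239 = 4063 ; 28000 × 0.481 = 13468 — total 17531
20–39: 32000 × 0.977 = 31264
40–59: 17000 × 0.959 = 16303
60–79: 28000 × 0.958 = 26824
Net migration: 40–59 + 150 → 16453
End of period: [17531, 31264, 16453, 26824]
[period 2]
Births: 31264 × 0.239 = 7472 ; 16453 × 0.481 = 7914 — total 15386
20–39: 17531 × 0.977 = 17128
40–59: 31264 × 0.959 = 29982
60–79: 16453 × 0.958 = 15762
Net migration: 40–59 + 150 → 30132
End of period: [15386, 17128, 30132, 15762]
[period 3]
Births: 17128 × 0.239 = 4094 ; 30132 × 0.481 = 14493 — total 18587
20–39: 15386 × 0.977 = 15032
40–59: 17128 × 0.959 = 16426
60–79: 30132 × 0.958 = 28866
Net migration: 40–59 + 150 → 16576
End of period: [18587, 15032, 16576, 28866]
[period 4]
Births: 15032 × 0.239 = 3593 ; 16576 × 0.481 = 7973 — total 11566
20–39: 18587 × 0.977 = 18159
40–59: 15032 × 0.959 = 14416
60–79: 16576 × 0.958 = 15880
Net migration: 40–59 + 150 → 14566
End of period: [11566, 18159, 14566, 15880]
Total after period 4: 11566 + 18159 + 14566 + 15880 = 60171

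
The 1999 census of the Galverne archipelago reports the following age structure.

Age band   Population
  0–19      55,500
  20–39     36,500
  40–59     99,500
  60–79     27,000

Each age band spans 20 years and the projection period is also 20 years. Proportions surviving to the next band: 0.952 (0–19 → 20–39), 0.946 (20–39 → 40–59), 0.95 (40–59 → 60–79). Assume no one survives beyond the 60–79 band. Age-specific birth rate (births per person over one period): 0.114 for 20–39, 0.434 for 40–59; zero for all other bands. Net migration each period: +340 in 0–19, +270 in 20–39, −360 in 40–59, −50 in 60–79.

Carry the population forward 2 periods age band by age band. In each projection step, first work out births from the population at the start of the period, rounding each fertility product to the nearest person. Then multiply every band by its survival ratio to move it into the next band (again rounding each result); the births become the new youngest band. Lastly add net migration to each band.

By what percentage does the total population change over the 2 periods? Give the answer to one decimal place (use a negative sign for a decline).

After projecting period 1:
Births: 36500 * 0.114 = 4161 ; 99500 * 0.434 = 43183 → 47344
20–39: 55500 * 0.952 = 52836
40–59: 36500 * 0.946 = 34529
60–79: 99500 * 0.95 = 94525
Net migration: 0–19 + 340 → 47684; 20–39 + 270 → 53106; 40–59 − 360 → 34169; 60–79 − 50 → 94475
→ [47684, 53106, 34169, 94475]
After projecting period 2:
Births: 53106 * 0.114 = 6054 ; 34169 * 0.434 = 14829 → 20883
20–39: 47684 * 0.952 = 45395
40–59: 53106 * 0.946 = 50238
60–79: 34169 * 0.95 = 32461
Net migration: 0–19 + 340 → 21223; 20–39 + 270 → 45665; 40–59 − 360 → 49878; 60–79 − 50 → 32411
→ [21223, 45665, 49878, 32411]
Total: 218500 → 149177; change = -69323; percentage change = -31.7%

-31.7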